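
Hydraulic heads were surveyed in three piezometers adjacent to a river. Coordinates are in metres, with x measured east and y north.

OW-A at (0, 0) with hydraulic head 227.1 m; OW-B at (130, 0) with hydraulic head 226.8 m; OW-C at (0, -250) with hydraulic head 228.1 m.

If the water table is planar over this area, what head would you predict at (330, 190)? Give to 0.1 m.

225.6 m

∂h/∂x = (226.8 − 227.1) / (130 − 0) = -0.002308
∂h/∂y = (228.1 − 227.1) / (-250 − 0) = -0.004000
h(330, 190) = 227.1 + (-0.002308)·(330) + (-0.004000)·(190) = 227.1 -0.762 -0.760 = 225.578 m.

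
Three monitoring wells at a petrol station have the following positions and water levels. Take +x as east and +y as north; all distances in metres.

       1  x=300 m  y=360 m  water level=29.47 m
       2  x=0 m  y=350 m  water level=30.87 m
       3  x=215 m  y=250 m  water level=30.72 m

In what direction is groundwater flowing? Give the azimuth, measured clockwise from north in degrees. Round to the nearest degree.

Differences from 1: to 2 (Δx, Δy, Δh) = (-300, -10, +1.40); to 3 = (-85, -110, +1.25).
Solve a·Δx + b·Δy = Δh: det = (-300)·(-110) − (-85)·(-10) = 32150.
∂h/∂x = [(+1.40)·(-110) − (+1.25)·(-10)] / 32150 = -0.004401
∂h/∂y = [(-300)·(+1.25) − (-85)·(+1.40)] / 32150 = -0.007963
Flow direction (−∇h) has components (+0.004401 E, +0.007963 N).
Azimuth = atan2(E, N) = atan2(+0.004401, +0.007963) = 28.9° ≈ 029°.

029°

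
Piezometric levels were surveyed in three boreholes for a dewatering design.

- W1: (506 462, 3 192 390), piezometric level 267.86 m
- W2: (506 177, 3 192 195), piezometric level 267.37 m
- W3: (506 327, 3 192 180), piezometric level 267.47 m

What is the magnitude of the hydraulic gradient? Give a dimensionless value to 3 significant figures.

Taking W1 as reference: W2−W1 = (-285, -195, -0.49); W3−W1 = (-135, -210, -0.39).
Solve a·Δx + b·Δy = Δh: det = (-285)·(-210) − (-135)·(-195) = 33525.
∂h/∂x = [(-0.49)·(-210) − (-0.39)·(-195)] / 33525 = +0.0008009
∂h/∂y = [(-285)·(-0.39) − (-135)·(-0.49)] / 33525 = +0.001342
|∇h| = √(0.0008009² + 0.001342²) = 0.001563

0.00156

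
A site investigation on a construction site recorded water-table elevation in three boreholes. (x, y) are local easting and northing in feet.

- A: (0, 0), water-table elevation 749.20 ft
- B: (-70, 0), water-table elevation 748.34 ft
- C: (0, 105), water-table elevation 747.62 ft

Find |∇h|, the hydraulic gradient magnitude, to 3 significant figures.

∂h/∂x = (748.34 − 749.20) / (-70 − 0) = +0.01229
∂h/∂y = (747.62 − 749.20) / (105 − 0) = -0.01505
|∇h| = √(0.01229² + -0.01505²) = 0.01943

0.0194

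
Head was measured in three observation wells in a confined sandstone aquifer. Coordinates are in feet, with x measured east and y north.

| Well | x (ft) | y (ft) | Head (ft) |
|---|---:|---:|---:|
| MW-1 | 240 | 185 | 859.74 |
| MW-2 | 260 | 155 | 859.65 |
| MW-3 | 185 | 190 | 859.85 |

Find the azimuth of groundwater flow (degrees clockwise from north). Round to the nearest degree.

Taking MW-1 as reference: MW-2−MW-1 = (20, -30, -0.09); MW-3−MW-1 = (-55, 5, +0.11).
Determinant of the coordinate differences = 20·5 − (-55)·(-30) = -1550.
∂h/∂x = [(-0.09)·5 − (+0.11)·(-30)] / -1550 = -0.001839
∂h/∂y = [20·(+0.11) − (-55)·(-0.09)] / -1550 = +0.001774
Flow direction (−∇h) has components (+0.001839 E, -0.001774 N).
Azimuth = atan2(E, N) = atan2(+0.001839, -0.001774) = 134.0° ≈ 134°.

134°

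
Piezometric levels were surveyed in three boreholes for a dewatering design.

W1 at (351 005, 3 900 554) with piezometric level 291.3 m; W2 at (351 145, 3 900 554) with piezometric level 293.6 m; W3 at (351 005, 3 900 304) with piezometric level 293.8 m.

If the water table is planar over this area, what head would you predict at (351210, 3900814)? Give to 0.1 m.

292.1 m

∂h/∂x = (293.6 − 291.3) / (351145 − 351005) = +0.01643
∂h/∂y = (293.8 − 291.3) / (3900304 − 3900554) = -0.01000
h(351210, 3900814) = 291.3 + (+0.01643)·(205) + (-0.01000)·(260) = 291.3 +3.368 -2.600 = 292.068 m.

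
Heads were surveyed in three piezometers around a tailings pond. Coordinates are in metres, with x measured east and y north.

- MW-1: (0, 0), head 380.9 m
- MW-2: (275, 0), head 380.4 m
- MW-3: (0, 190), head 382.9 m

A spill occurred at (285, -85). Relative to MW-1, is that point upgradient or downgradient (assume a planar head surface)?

∂h/∂x = (380.4 − 380.9) / (275 − 0) = -0.001818
∂h/∂y = (382.9 − 380.9) / (190 − 0) = +0.01053
Head at (285, -85) = 380.9 + (-0.001818)·(285) + (+0.01053)·(-85) = 379.49 m.
That is lower than the 380.9 m at MW-1, so the point is downgradient.

downgradient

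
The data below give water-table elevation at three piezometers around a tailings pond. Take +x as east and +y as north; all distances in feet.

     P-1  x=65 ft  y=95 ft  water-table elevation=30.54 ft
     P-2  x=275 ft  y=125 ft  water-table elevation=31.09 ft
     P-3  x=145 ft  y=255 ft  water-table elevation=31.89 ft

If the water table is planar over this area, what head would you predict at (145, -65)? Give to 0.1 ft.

Taking P-1 as reference: P-2−P-1 = (210, 30, +0.55); P-3−P-1 = (80, 160, +1.35).
Solve a·Δx + b·Δy = Δh: det = 210·160 − 80·30 = 31200.
∂h/∂x = [(+0.55)·160 − (+1.35)·30] / 31200 = +0.001522
∂h/∂y = [210·(+1.35) − 80·(+0.55)] / 31200 = +0.007676
h(145, -65) = 30.54 + (+0.001522)·(80) + (+0.007676)·(-160) = 30.54 +0.122 -1.228 = 29.434 ft.

29.4 ft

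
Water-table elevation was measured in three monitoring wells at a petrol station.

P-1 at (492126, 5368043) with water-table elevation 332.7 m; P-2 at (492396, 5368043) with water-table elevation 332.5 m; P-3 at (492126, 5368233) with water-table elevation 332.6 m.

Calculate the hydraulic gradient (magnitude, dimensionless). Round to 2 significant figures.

∂h/∂x = (332.5 − 332.7) / (492396 − 492126) = -0.0007407
∂h/∂y = (332.6 − 332.7) / (5368233 − 5368043) = -0.0005263
|∇h| = √(-0.0007407² + -0.0005263²) = 0.0009086

0.00091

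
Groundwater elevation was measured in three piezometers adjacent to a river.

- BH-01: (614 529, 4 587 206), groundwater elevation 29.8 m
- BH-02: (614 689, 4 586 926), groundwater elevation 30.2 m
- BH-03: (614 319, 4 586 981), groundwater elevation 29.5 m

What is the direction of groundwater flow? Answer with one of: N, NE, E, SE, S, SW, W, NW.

With h = a·x + b·y + c and BH-01 as origin, the differences give:
  160·a + (-280)·b = +0.4
  (-210)·a + (-225)·b = -0.3
Eliminate b (×(-225) and ×(-280), subtract): -94800·a = -174.00 → a = ∂h/∂x = +0.001835
Back-substitute: b = ∂h/∂y = -0.0003797.
Flow = −∇h = (-0.001835 east, +0.0003797 north), which points west.

W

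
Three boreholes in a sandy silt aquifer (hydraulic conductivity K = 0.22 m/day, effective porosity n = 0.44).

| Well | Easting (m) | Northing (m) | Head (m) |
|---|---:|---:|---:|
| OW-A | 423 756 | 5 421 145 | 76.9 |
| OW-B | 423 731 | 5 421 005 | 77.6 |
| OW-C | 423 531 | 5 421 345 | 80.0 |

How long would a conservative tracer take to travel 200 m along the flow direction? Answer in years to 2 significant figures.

69 years

With h = a·x + b·y + c and OW-A as origin, the differences give:
  (-25)·a + (-140)·b = +0.7
  (-225)·a + 200·b = +3.1
Eliminate b (×200 and ×(-140), subtract): -36500·a = 574.00 → a = ∂h/∂x = -0.01573
Back-substitute: b = ∂h/∂y = -0.002192.
|∇h| = √(-0.01573² + -0.002192²) = 0.01588
Seepage velocity v = K·i/n = 0.22 × 0.01588 / 0.44 = 0.00794 m/day.
t = 200 / 0.00794 = 2.519e+04 days = 69 years.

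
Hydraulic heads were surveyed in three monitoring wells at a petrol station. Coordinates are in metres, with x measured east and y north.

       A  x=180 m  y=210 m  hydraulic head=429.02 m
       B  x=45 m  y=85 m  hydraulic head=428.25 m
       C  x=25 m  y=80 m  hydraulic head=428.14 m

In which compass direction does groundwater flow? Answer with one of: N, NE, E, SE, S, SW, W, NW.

W

Taking A as reference: B−A = (-135, -125, -0.77); C−A = (-155, -130, -0.88).
Solve a·Δx + b·Δy = Δh: det = (-135)·(-130) − (-155)·(-125) = -1825.
∂h/∂x = [(-0.77)·(-130) − (-0.88)·(-125)] / -1825 = +0.005425
∂h/∂y = [(-135)·(-0.88) − (-155)·(-0.77)] / -1825 = +0.0003014
Flow = −∇h = (-0.005425 east, -0.0003014 north), which points west.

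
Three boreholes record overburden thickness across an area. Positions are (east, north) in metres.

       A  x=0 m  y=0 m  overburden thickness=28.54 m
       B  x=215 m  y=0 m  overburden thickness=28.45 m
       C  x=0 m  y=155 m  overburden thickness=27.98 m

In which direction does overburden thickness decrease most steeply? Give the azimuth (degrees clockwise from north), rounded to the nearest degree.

∂d/∂x = (28.45 − 28.54) / (215 − 0) = -0.0004186
∂d/∂y = (27.98 − 28.54) / (155 − 0) = -0.003613
Steepest decrease is along −∇f: components (+0.0004186 E, +0.003613 N).
Azimuth = atan2(+0.0004186, +0.003613) = 6.6° ≈ 007°.

007°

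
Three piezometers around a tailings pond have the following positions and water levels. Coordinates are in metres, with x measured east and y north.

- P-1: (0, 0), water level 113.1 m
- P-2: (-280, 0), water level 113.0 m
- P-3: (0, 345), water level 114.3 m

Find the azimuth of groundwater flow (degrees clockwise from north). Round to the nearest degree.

186°

∂h/∂x = (113.0 − 113.1) / (-280 − 0) = +0.0003571
∂h/∂y = (114.3 − 113.1) / (345 − 0) = +0.003478
Flow direction (−∇h) has components (-0.0003571 E, -0.003478 N).
Azimuth = atan2(E, N) = atan2(-0.0003571, -0.003478) = 185.9° ≈ 186°.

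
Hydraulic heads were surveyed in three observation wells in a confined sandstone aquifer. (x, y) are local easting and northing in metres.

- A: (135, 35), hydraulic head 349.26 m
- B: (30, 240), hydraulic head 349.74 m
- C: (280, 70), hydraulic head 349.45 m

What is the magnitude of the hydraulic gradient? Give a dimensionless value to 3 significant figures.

0.00276

With h = a·x + b·y + c and A as origin, the differences give:
  (-105)·a + 205·b = +0.48
  145·a + 35·b = +0.19
Eliminate b (×35 and ×205, subtract): -33400·a = -22.150 → a = ∂h/∂x = +0.0006632
Back-substitute: b = ∂h/∂y = +0.002681.
|∇h| = √(0.0006632² + 0.002681²) = 0.002762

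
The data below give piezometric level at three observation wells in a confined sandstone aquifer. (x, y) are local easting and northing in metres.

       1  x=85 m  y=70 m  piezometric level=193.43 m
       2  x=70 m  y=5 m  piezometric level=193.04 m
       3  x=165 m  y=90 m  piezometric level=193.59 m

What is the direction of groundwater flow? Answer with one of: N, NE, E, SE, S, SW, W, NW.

Three-point gradient (reference 1): Δ to 2 = (-15, -65, -0.39), Δ to 3 = (80, 20, +0.16).
∂h/∂x = +0.0005306, ∂h/∂y = +0.005878 (det = 4900).
Flow = −∇h = (-0.0005306 east, -0.005878 north), which points south.

S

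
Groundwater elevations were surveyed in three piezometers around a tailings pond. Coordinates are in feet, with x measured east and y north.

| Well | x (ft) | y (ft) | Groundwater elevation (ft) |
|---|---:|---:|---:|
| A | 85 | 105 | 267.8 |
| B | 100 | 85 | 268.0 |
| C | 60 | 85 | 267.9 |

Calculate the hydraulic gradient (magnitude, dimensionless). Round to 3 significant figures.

0.00850

With h = a·x + b·y + c and A as origin, the differences give:
  15·a + (-20)·b = +0.2
  (-25)·a + (-20)·b = +0.1
Eliminate b (×(-20) and ×(-20), subtract): -800·a = -2.00 → a = ∂h/∂x = +0.002500
Back-substitute: b = ∂h/∂y = -0.008125.
|∇h| = √(0.002500² + -0.008125²) = 0.008501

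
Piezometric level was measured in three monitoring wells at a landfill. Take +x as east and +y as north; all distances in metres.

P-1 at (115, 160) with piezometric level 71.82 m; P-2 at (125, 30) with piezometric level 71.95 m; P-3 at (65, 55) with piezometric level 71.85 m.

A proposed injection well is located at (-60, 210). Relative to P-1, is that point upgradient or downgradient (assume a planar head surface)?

Taking P-1 as reference: P-2−P-1 = (10, -130, +0.13); P-3−P-1 = (-50, -105, +0.03).
Solve a·Δx + b·Δy = Δh: det = 10·(-105) − (-50)·(-130) = -7550.
∂h/∂x = [(+0.13)·(-105) − (+0.03)·(-130)] / -7550 = +0.001291
∂h/∂y = [10·(+0.03) − (-50)·(+0.13)] / -7550 = -0.0009007
Head at (-60, 210) = 71.82 + (+0.001291)·(-175) + (-0.0009007)·(50) = 71.55 m.
That is lower than the 71.82 m at P-1, so the point is downgradient.

downgradient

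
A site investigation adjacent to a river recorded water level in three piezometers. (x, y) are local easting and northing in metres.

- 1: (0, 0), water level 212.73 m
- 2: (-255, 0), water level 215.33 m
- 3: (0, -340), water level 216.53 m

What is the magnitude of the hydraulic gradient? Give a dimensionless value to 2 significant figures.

∂h/∂x = (215.33 − 212.73) / (-255 − 0) = -0.01020
∂h/∂y = (216.53 − 212.73) / (-340 − 0) = -0.01118
|∇h| = √(-0.01020² + -0.01118²) = 0.01513

0.015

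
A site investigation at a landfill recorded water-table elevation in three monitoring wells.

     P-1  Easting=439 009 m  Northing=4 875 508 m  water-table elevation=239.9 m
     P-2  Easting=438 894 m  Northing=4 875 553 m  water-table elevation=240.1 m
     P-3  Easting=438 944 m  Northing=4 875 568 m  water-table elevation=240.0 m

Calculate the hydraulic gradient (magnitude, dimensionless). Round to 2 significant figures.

With h = a·x + b·y + c and P-1 as origin, the differences give:
  (-115)·a + 45·b = +0.2
  (-65)·a + 60·b = +0.1
Eliminate b (×60 and ×45, subtract): -3975·a = 7.50 → a = ∂h/∂x = -0.001887
Back-substitute: b = ∂h/∂y = -0.0003774.
|∇h| = √(-0.001887² + -0.0003774²) = 0.001924

0.0019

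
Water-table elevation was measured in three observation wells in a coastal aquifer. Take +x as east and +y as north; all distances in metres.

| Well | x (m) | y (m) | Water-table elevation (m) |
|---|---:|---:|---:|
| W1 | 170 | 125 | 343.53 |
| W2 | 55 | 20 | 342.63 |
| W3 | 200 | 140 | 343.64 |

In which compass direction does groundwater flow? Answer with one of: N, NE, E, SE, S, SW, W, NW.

S

Differences from W1: to W2 (Δx, Δy, Δh) = (-115, -105, -0.90); to W3 = (30, 15, +0.11).
Solve a·Δx + b·Δy = Δh: det = (-115)·15 − 30·(-105) = 1425.
∂h/∂x = [(-0.90)·15 − (+0.11)·(-105)] / 1425 = -0.001368
∂h/∂y = [(-115)·(+0.11) − 30·(-0.90)] / 1425 = +0.01007
Flow = −∇h = (+0.001368 east, -0.01007 north), which points south.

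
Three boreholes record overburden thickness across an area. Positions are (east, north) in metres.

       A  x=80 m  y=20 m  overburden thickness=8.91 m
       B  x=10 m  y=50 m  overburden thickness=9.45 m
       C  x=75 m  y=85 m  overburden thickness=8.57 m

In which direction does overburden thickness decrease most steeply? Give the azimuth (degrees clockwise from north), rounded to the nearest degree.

060°

With d = a·x + b·y + c and A as origin, the differences give:
  (-70)·a + 30·b = +0.54
  (-5)·a + 65·b = -0.34
Eliminate b (×65 and ×30, subtract): -4400·a = 45.300 → a = ∂d/∂x = -0.01030
Back-substitute: b = ∂d/∂y = -0.006023.
Steepest decrease is along −∇f: components (+0.01030 E, +0.006023 N).
Azimuth = atan2(+0.01030, +0.006023) = 59.7° ≈ 060°.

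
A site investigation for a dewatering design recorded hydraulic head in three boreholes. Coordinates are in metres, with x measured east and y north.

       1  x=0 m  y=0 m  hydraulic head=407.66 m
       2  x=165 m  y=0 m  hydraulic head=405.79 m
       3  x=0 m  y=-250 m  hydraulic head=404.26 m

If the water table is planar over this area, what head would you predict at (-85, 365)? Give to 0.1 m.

413.6 m

∂h/∂x = (405.79 − 407.66) / (165 − 0) = -0.01133
∂h/∂y = (404.26 − 407.66) / (-250 − 0) = +0.01360
h(-85, 365) = 407.66 + (-0.01133)·(-85) + (+0.01360)·(365) = 407.66 +0.963 +4.964 = 413.587 m.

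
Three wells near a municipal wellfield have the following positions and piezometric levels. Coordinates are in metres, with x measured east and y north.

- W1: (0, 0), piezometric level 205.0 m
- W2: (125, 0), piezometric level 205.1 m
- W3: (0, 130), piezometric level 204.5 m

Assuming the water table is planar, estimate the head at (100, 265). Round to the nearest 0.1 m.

∂h/∂x = (205.1 − 205.0) / (125 − 0) = +0.0008000
∂h/∂y = (204.5 − 205.0) / (130 − 0) = -0.003846
h(100, 265) = 205.0 + (+0.0008000)·(100) + (-0.003846)·(265) = 205.0 +0.080 -1.019 = 204.061 m.

204.1 m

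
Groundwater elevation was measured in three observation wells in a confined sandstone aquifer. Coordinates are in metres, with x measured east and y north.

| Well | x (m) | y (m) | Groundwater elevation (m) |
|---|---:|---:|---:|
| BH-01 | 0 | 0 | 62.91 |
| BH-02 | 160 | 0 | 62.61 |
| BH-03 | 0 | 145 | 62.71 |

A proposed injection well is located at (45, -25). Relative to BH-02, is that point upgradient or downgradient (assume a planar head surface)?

upgradient

∂h/∂x = (62.61 − 62.91) / (160 − 0) = -0.001875
∂h/∂y = (62.71 − 62.91) / (145 − 0) = -0.001379
Head at (45, -25) = 62.91 + (-0.001875)·(45) + (-0.001379)·(-25) = 62.86 m.
That is higher than the 62.61 m at BH-02, so the point is upgradient.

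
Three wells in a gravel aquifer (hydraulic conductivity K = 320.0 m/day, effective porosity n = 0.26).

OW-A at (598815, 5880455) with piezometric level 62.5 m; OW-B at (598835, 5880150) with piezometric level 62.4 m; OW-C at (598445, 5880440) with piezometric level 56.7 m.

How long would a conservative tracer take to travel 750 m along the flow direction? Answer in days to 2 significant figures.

Differences from OW-A: to OW-B (Δx, Δy, Δh) = (20, -305, -0.1); to OW-C = (-370, -15, -5.8).
Solve a·Δx + b·Δy = Δh: det = 20·(-15) − (-370)·(-305) = -113150.
∂h/∂x = [(-0.1)·(-15) − (-5.8)·(-305)] / -113150 = +0.01562
∂h/∂y = [20·(-5.8) − (-370)·(-0.1)] / -113150 = +0.001352
|∇h| = √(0.01562² + 0.001352²) = 0.01568
Seepage velocity v = K·i/n = 320.0 × 0.01568 / 0.26 = 19.3 m/day.
t = 750 / 19.3 = 38.86 days.

39 days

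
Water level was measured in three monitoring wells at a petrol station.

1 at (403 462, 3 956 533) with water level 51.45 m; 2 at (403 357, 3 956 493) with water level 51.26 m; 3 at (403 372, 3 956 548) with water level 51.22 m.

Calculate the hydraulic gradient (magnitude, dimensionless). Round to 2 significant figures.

Differences from 1: to 2 (Δx, Δy, Δh) = (-105, -40, -0.19); to 3 = (-90, 15, -0.23).
Determinant of the coordinate differences = (-105)·15 − (-90)·(-40) = -5175.
∂h/∂x = [(-0.19)·15 − (-0.23)·(-40)] / -5175 = +0.002329
∂h/∂y = [(-105)·(-0.23) − (-90)·(-0.19)] / -5175 = -0.001362
|∇h| = √(0.002329² + -0.001362²) = 0.002698

0.0027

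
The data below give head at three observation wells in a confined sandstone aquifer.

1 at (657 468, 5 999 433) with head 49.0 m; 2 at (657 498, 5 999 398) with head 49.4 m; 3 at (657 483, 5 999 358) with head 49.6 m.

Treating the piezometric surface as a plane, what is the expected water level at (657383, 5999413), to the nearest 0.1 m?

Differences from 1: to 2 (Δx, Δy, Δh) = (30, -35, +0.4); to 3 = (15, -75, +0.6).
Determinant of the coordinate differences = 30·(-75) − 15·(-35) = -1725.
∂h/∂x = [(+0.4)·(-75) − (+0.6)·(-35)] / -1725 = +0.005217
∂h/∂y = [30·(+0.6) − 15·(+0.4)] / -1725 = -0.006957
h(657383, 5999413) = 49.0 + (+0.005217)·(-85) + (-0.006957)·(-20) = 49.0 -0.443 +0.139 = 48.696 m.

48.7 m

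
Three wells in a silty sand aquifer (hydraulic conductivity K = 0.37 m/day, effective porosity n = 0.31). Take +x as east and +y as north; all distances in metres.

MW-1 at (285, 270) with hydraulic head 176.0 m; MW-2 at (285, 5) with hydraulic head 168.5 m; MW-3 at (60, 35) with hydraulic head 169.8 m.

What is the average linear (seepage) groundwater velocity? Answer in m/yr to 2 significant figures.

12 m/yr

With h = a·x + b·y + c and MW-1 as origin, the differences give:
  0·a + (-265)·b = -7.5
  (-225)·a + (-235)·b = -6.2
Eliminate b (×(-235) and ×(-265), subtract): -59625·a = 119.50 → a = ∂h/∂x = -0.002004
Back-substitute: b = ∂h/∂y = +0.02830.
|∇h| = √(-0.002004² + 0.02830²) = 0.02837
Seepage velocity v = K·i/n = 0.37 × 0.02837 / 0.31 = 0.03386 m/day = 12.37 m/yr.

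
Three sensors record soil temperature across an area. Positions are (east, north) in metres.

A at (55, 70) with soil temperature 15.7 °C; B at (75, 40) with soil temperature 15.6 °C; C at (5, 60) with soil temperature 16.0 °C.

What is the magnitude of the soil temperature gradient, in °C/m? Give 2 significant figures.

0.0059 °C/m

Taking A as reference: B−A = (20, -30, -0.1); C−A = (-50, -10, +0.3).
Determinant of the coordinate differences = 20·(-10) − (-50)·(-30) = -1700.
∂T/∂x = [(-0.1)·(-10) − (+0.3)·(-30)] / -1700 = -0.005882
∂T/∂y = [20·(+0.3) − (-50)·(-0.1)] / -1700 = -0.0005882
|∇f| = √(-0.005882² + -0.0005882²) = 0.005911 °C/m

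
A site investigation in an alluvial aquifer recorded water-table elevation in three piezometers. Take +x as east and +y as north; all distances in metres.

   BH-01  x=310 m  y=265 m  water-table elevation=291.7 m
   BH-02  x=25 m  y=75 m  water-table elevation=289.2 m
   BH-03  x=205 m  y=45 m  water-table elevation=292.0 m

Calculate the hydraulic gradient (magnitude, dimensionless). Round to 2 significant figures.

0.016

Three-point gradient (reference BH-01): Δ to BH-02 = (-285, -190, -2.5), Δ to BH-03 = (-105, -220, +0.3).
∂h/∂x = +0.01420, ∂h/∂y = -0.008140 (det = 42750).
|∇h| = √(0.01420² + -0.008140²) = 0.01637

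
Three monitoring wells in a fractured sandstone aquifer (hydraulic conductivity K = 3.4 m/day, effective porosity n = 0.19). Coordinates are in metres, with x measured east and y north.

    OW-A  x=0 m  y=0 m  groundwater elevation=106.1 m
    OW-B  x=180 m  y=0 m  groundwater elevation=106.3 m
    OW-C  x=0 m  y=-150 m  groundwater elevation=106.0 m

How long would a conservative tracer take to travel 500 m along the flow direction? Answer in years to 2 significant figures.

59 years

∂h/∂x = (106.3 − 106.1) / (180 − 0) = +0.001111
∂h/∂y = (106.0 − 106.1) / (-150 − 0) = +0.0006667
|∇h| = √(0.001111² + 0.0006667²) = 0.001296
Seepage velocity v = K·i/n = 3.4 × 0.001296 / 0.19 = 0.02319 m/day.
t = 500 / 0.02319 = 2.156e+04 days = 59 years.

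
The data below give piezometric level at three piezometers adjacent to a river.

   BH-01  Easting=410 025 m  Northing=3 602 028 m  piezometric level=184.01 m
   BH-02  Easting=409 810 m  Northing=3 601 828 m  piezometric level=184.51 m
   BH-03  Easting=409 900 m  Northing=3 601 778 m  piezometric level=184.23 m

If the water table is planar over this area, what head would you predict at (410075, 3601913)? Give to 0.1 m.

183.8 m

Differences from BH-01: to BH-02 (Δx, Δy, Δh) = (-215, -200, +0.50); to BH-03 = (-125, -250, +0.22).
Determinant of the coordinate differences = (-215)·(-250) − (-125)·(-200) = 28750.
∂h/∂x = [(+0.50)·(-250) − (+0.22)·(-200)] / 28750 = -0.002817
∂h/∂y = [(-215)·(+0.22) − (-125)·(+0.50)] / 28750 = +0.0005287
h(410075, 3601913) = 184.01 + (-0.002817)·(50) + (+0.0005287)·(-115) = 184.01 -0.141 -0.061 = 183.808 m.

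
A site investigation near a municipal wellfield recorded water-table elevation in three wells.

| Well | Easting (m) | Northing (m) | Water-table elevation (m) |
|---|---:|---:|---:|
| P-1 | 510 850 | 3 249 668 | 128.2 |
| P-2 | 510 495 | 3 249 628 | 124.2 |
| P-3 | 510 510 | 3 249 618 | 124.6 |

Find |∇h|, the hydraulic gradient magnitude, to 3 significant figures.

Differences from P-1: to P-2 (Δx, Δy, Δh) = (-355, -40, -4.0); to P-3 = (-340, -50, -3.6).
Determinant of the coordinate differences = (-355)·(-50) − (-340)·(-40) = 4150.
∂h/∂x = [(-4.0)·(-50) − (-3.6)·(-40)] / 4150 = +0.01349
∂h/∂y = [(-355)·(-3.6) − (-340)·(-4.0)] / 4150 = -0.01976
|∇h| = √(0.01349² + -0.01976²) = 0.02393

0.0239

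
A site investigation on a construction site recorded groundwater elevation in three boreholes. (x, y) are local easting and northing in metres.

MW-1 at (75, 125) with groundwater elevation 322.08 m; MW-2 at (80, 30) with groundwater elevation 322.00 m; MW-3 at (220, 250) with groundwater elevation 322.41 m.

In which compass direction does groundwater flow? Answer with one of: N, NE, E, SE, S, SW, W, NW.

SW

With h = a·x + b·y + c and MW-1 as origin, the differences give:
  5·a + (-95)·b = -0.08
  145·a + 125·b = +0.33
Eliminate b (×125 and ×(-95), subtract): 14400·a = 21.350 → a = ∂h/∂x = +0.001483
Back-substitute: b = ∂h/∂y = +0.0009201.
Flow = −∇h = (-0.001483 east, -0.0009201 north), which points southwest.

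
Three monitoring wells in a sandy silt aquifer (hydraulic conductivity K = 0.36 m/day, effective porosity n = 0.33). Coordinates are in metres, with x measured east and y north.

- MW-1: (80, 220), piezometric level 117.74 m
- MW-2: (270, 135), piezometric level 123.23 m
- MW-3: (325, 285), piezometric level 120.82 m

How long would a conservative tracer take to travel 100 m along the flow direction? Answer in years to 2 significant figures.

8.5 years

Taking MW-1 as reference: MW-2−MW-1 = (190, -85, +5.49); MW-3−MW-1 = (245, 65, +3.08).
Solve a·Δx + b·Δy = Δh: det = 190·65 − 245·(-85) = 33175.
∂h/∂x = [(+5.49)·65 − (+3.08)·(-85)] / 33175 = +0.01865
∂h/∂y = [190·(+3.08) − 245·(+5.49)] / 33175 = -0.02290
|∇h| = √(0.01865² + -0.02290²) = 0.02953
Seepage velocity v = K·i/n = 0.36 × 0.02953 / 0.33 = 0.03221 m/day.
t = 100 / 0.03221 = 3105 days = 8.5 years.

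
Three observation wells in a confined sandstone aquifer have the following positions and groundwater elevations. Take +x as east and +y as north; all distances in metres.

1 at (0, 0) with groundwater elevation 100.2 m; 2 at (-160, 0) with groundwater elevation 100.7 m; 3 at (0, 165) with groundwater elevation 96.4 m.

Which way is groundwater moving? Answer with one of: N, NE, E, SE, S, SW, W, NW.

∂h/∂x = (100.7 − 100.2) / (-160 − 0) = -0.003125
∂h/∂y = (96.4 − 100.2) / (165 − 0) = -0.02303
Flow = −∇h = (+0.003125 east, +0.02303 north), which points north.

N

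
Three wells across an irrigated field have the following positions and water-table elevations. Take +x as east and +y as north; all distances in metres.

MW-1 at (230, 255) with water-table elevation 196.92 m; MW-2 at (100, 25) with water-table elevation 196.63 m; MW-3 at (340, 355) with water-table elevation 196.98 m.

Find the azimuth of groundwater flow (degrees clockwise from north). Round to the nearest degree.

148°

Differences from MW-1: to MW-2 (Δx, Δy, Δh) = (-130, -230, -0.29); to MW-3 = (110, 100, +0.06).
Solve a·Δx + b·Δy = Δh: det = (-130)·100 − 110·(-230) = 12300.
∂h/∂x = [(-0.29)·100 − (+0.06)·(-230)] / 12300 = -0.001236
∂h/∂y = [(-130)·(+0.06) − 110·(-0.29)] / 12300 = +0.001959
Flow direction (−∇h) has components (+0.001236 E, -0.001959 N).
Azimuth = atan2(E, N) = atan2(+0.001236, -0.001959) = 147.8° ≈ 148°.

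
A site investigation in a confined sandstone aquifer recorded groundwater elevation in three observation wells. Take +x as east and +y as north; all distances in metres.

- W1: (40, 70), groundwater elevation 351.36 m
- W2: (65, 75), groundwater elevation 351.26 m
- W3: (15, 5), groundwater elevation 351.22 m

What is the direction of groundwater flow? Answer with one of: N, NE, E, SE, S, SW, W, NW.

SE

With h = a·x + b·y + c and W1 as origin, the differences give:
  25·a + 5·b = -0.10
  (-25)·a + (-65)·b = -0.14
Eliminate b (×(-65) and ×5, subtract): -1500·a = 7.200 → a = ∂h/∂x = -0.004800
Back-substitute: b = ∂h/∂y = +0.004000.
Flow = −∇h = (+0.004800 east, -0.004000 north), which points southeast.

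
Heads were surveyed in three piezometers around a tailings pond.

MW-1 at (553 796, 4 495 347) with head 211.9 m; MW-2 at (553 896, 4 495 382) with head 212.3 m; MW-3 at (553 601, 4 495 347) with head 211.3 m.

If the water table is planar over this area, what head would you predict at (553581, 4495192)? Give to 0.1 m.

Taking MW-1 as reference: MW-2−MW-1 = (100, 35, +0.4); MW-3−MW-1 = (-195, 0, -0.6).
Determinant of the coordinate differences = 100·0 − (-195)·35 = 6825.
∂h/∂x = [(+0.4)·0 − (-0.6)·35] / 6825 = +0.003077
∂h/∂y = [100·(-0.6) − (-195)·(+0.4)] / 6825 = +0.002637
h(553581, 4495192) = 211.9 + (+0.003077)·(-215) + (+0.002637)·(-155) = 211.9 -0.662 -0.409 = 210.830 m.

210.8 m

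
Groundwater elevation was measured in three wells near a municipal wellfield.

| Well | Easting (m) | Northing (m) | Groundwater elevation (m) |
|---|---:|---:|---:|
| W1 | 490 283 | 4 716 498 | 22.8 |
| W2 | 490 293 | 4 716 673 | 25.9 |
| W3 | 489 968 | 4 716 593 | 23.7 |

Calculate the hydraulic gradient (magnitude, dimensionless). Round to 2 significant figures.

Differences from W1: to W2 (Δx, Δy, Δh) = (10, 175, +3.1); to W3 = (-315, 95, +0.9).
Determinant of the coordinate differences = 10·95 − (-315)·175 = 56075.
∂h/∂x = [(+3.1)·95 − (+0.9)·175] / 56075 = +0.002443
∂h/∂y = [10·(+0.9) − (-315)·(+3.1)] / 56075 = +0.01757
|∇h| = √(0.002443² + 0.01757²) = 0.01774

0.018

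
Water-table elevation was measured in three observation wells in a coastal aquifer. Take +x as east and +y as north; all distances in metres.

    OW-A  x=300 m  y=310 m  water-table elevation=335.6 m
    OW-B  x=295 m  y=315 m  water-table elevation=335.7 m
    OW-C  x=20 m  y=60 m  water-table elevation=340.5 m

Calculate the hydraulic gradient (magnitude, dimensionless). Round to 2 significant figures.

With h = a·x + b·y + c and OW-A as origin, the differences give:
  (-5)·a + 5·b = +0.1
  (-280)·a + (-250)·b = +4.9
Eliminate b (×(-250) and ×5, subtract): 2650·a = -49.50 → a = ∂h/∂x = -0.01868
Back-substitute: b = ∂h/∂y = +0.001321.
|∇h| = √(-0.01868² + 0.001321²) = 0.01873

0.019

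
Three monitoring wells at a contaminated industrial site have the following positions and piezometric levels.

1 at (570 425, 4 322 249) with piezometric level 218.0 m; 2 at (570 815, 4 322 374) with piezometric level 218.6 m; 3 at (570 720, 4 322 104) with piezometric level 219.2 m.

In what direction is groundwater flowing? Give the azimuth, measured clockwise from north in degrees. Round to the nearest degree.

Differences from 1: to 2 (Δx, Δy, Δh) = (390, 125, +0.6); to 3 = (295, -145, +1.2).
Solve a·Δx + b·Δy = Δh: det = 390·(-145) − 295·125 = -93425.
∂h/∂x = [(+0.6)·(-145) − (+1.2)·125] / -93425 = +0.002537
∂h/∂y = [390·(+1.2) − 295·(+0.6)] / -93425 = -0.003115
Flow direction (−∇h) has components (-0.002537 E, +0.003115 N).
Azimuth = atan2(E, N) = atan2(-0.002537, +0.003115) = 320.8° ≈ 321°.

321°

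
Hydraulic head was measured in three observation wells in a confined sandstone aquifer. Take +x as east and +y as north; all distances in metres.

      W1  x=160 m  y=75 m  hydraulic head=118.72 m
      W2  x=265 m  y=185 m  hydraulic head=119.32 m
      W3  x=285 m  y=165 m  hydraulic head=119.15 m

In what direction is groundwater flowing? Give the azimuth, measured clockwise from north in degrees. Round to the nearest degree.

Differences from W1: to W2 (Δx, Δy, Δh) = (105, 110, +0.60); to W3 = (125, 90, +0.43).
Solve a·Δx + b·Δy = Δh: det = 105·90 − 125·110 = -4300.
∂h/∂x = [(+0.60)·90 − (+0.43)·110] / -4300 = -0.001558
∂h/∂y = [105·(+0.43) − 125·(+0.60)] / -4300 = +0.006942
Flow direction (−∇h) has components (+0.001558 E, -0.006942 N).
Azimuth = atan2(E, N) = atan2(+0.001558, -0.006942) = 167.3° ≈ 167°.

167°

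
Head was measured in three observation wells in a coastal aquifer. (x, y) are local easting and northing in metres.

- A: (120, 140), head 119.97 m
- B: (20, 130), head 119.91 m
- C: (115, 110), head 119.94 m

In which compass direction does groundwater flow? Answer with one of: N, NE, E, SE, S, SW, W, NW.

Taking A as reference: B−A = (-100, -10, -0.06); C−A = (-5, -30, -0.03).
Solve a·Δx + b·Δy = Δh: det = (-100)·(-30) − (-5)·(-10) = 2950.
∂h/∂x = [(-0.06)·(-30) − (-0.03)·(-10)] / 2950 = +0.0005085
∂h/∂y = [(-100)·(-0.03) − (-5)·(-0.06)] / 2950 = +0.0009153
Flow = −∇h = (-0.0005085 east, -0.0009153 north), which points southwest.

SW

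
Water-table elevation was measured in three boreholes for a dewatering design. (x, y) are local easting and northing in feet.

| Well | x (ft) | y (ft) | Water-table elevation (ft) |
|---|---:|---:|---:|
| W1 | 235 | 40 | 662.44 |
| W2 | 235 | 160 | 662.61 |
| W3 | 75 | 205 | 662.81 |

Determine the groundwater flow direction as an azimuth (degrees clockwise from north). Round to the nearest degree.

149°

Taking W1 as reference: W2−W1 = (0, 120, +0.17); W3−W1 = (-160, 165, +0.37).
Solve a·Δx + b·Δy = Δh: det = 0·165 − (-160)·120 = 19200.
∂h/∂x = [(+0.17)·165 − (+0.37)·120] / 19200 = -0.0008516
∂h/∂y = [0·(+0.37) − (-160)·(+0.17)] / 19200 = +0.001417
Flow direction (−∇h) has components (+0.0008516 E, -0.001417 N).
Azimuth = atan2(E, N) = atan2(+0.0008516, -0.001417) = 149.0° ≈ 149°.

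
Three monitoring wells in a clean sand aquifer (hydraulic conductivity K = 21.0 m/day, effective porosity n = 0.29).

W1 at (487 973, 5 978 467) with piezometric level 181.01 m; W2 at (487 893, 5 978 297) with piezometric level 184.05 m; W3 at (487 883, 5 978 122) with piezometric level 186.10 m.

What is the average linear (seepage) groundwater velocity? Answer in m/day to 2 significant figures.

1.3 m/day

Taking W1 as reference: W2−W1 = (-80, -170, +3.04); W3−W1 = (-90, -345, +5.09).
Determinant of the coordinate differences = (-80)·(-345) − (-90)·(-170) = 12300.
∂h/∂x = [(+3.04)·(-345) − (+5.09)·(-170)] / 12300 = -0.01492
∂h/∂y = [(-80)·(+5.09) − (-90)·(+3.04)] / 12300 = -0.01086
|∇h| = √(-0.01492² + -0.01086²) = 0.01845
Seepage velocity v = K·i/n = 21.0 × 0.01845 / 0.29 = 1.336 m/day.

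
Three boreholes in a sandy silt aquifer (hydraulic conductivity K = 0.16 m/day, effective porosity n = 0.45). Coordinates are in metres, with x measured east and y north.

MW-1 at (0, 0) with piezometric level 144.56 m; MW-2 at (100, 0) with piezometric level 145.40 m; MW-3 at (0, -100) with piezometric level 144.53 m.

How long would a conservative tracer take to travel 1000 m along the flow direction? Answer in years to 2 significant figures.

∂h/∂x = (145.40 − 144.56) / (100 − 0) = +0.008400
∂h/∂y = (144.53 − 144.56) / (-100 − 0) = +0.0003000
|∇h| = √(0.008400² + 0.0003000²) = 0.008405
Seepage velocity v = K·i/n = 0.16 × 0.008405 / 0.45 = 0.002988 m/day.
t = 1000 / 0.002988 = 3.347e+05 days = 916 years.

920 years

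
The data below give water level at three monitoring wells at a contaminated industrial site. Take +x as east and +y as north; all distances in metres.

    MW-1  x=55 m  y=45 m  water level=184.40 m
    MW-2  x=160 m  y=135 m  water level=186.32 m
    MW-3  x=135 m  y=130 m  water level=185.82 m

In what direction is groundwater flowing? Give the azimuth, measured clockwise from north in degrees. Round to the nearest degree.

Three-point gradient (reference MW-1): Δ to MW-2 = (105, 90, +1.92), Δ to MW-3 = (80, 85, +1.42).
∂h/∂x = +0.02052, ∂h/∂y = -0.002609 (det = 1725).
Flow direction (−∇h) has components (-0.02052 E, +0.002609 N).
Azimuth = atan2(E, N) = atan2(-0.02052, +0.002609) = 277.2° ≈ 277°.

277°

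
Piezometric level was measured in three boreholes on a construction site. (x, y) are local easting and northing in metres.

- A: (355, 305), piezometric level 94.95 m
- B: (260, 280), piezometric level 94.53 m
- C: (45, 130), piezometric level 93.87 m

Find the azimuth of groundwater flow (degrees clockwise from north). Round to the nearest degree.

Taking A as reference: B−A = (-95, -25, -0.42); C−A = (-310, -175, -1.08).
Solve a·Δx + b·Δy = Δh: det = (-95)·(-175) − (-310)·(-25) = 8875.
∂h/∂x = [(-0.42)·(-175) − (-1.08)·(-25)] / 8875 = +0.005239
∂h/∂y = [(-95)·(-1.08) − (-310)·(-0.42)] / 8875 = -0.003110
Flow direction (−∇h) has components (-0.005239 E, +0.003110 N).
Azimuth = atan2(E, N) = atan2(-0.005239, +0.003110) = 300.7° ≈ 301°.

301°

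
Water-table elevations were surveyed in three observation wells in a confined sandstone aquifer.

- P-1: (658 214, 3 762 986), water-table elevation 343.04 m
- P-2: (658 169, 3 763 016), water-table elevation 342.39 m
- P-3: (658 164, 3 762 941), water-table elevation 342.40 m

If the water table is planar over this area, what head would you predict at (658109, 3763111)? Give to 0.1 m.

With h = a·x + b·y + c and P-1 as origin, the differences give:
  (-45)·a + 30·b = -0.65
  (-50)·a + (-45)·b = -0.64
Eliminate b (×(-45) and ×30, subtract): 3525·a = 48.450 → a = ∂h/∂x = +0.01374
Back-substitute: b = ∂h/∂y = -0.001050.
h(658109, 3763111) = 343.04 + (+0.01374)·(-105) + (-0.001050)·(125) = 343.04 -1.443 -0.131 = 341.466 m.

341.5 m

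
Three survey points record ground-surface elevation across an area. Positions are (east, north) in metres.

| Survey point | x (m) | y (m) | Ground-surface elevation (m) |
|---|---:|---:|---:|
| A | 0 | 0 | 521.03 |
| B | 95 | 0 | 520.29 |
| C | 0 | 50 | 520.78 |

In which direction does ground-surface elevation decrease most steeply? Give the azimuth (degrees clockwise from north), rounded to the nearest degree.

∂z/∂x = (520.29 − 521.03) / (95 − 0) = -0.007789
∂z/∂y = (520.78 − 521.03) / (50 − 0) = -0.005000
Steepest decrease is along −∇f: components (+0.007789 E, +0.005000 N).
Azimuth = atan2(+0.007789, +0.005000) = 57.3° ≈ 057°.

057°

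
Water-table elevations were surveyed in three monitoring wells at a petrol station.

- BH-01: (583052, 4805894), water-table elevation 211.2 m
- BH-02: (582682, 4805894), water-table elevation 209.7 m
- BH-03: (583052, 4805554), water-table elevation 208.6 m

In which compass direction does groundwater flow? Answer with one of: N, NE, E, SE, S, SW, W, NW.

SW

∂h/∂x = (209.7 − 211.2) / (582682 − 583052) = +0.004054
∂h/∂y = (208.6 − 211.2) / (4805554 − 4805894) = +0.007647
Flow = −∇h = (-0.004054 east, -0.007647 north), which points southwest.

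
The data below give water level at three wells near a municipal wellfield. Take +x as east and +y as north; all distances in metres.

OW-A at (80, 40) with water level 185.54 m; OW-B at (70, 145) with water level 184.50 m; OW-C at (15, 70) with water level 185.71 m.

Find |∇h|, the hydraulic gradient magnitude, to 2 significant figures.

Taking OW-A as reference: OW-B−OW-A = (-10, 105, -1.04); OW-C−OW-A = (-65, 30, +0.17).
Determinant of the coordinate differences = (-10)·30 − (-65)·105 = 6525.
∂h/∂x = [(-1.04)·30 − (+0.17)·105] / 6525 = -0.007517
∂h/∂y = [(-10)·(+0.17) − (-65)·(-1.04)] / 6525 = -0.01062
|∇h| = √(-0.007517² + -0.01062²) = 0.01301

0.013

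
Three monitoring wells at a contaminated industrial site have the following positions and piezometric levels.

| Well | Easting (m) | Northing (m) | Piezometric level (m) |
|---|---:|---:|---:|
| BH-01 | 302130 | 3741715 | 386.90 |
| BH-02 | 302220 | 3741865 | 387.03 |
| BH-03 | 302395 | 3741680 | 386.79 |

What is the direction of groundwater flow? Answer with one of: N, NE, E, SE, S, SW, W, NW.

S

Differences from BH-01: to BH-02 (Δx, Δy, Δh) = (90, 150, +0.13); to BH-03 = (265, -35, -0.11).
Solve a·Δx + b·Δy = Δh: det = 90·(-35) − 265·150 = -42900.
∂h/∂x = [(+0.13)·(-35) − (-0.11)·150] / -42900 = -0.0002786
∂h/∂y = [90·(-0.11) − 265·(+0.13)] / -42900 = +0.001034
Flow = −∇h = (+0.0002786 east, -0.001034 north), which points south.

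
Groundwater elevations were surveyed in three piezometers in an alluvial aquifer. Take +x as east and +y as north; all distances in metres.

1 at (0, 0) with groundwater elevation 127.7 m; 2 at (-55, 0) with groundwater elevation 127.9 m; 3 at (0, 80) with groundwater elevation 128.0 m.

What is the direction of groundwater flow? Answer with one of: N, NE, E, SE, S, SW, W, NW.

∂h/∂x = (127.9 − 127.7) / (-55 − 0) = -0.003636
∂h/∂y = (128.0 − 127.7) / (80 − 0) = +0.003750
Flow = −∇h = (+0.003636 east, -0.003750 north), which points southeast.

SE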